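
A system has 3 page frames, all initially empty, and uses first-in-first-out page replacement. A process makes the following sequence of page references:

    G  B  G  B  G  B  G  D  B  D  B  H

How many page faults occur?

4

G: miss, frames [G]
B: miss, frames [G, B]
G: hit
B: hit
G: hit
B: hit
G: hit
D: miss, frames [G, B, D]
B: hit
D: hit
B: hit
H: miss, evict G, frames [B, D, H]
Page faults: 4.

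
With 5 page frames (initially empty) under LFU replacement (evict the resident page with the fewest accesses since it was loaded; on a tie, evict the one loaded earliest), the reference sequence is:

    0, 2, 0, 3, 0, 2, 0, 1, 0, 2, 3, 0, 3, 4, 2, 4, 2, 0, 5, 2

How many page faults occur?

0 -> miss, frames (0)
2 -> miss, frames (0 2)
0 -> hit
3 -> miss, frames (0 2 3)
0 -> hit
2 -> hit
0 -> hit
1 -> miss, frames (0 2 3 1)
0 -> hit
2 -> hit
3 -> hit
0 -> hit
3 -> hit
4 -> miss, frames (0 2 3 1 4)
2 -> hit
4 -> hit
2 -> hit
0 -> hit
5 -> miss, evict 1, frames (0 2 3 4 5)
2 -> hit
Page faults: 6.

6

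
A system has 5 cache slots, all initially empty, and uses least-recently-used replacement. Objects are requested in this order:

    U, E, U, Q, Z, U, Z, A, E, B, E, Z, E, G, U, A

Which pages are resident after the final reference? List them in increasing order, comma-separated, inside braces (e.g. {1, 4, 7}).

{A, E, G, U, Z}

U -> fault, frames [U]
E -> fault, frames [U, E]
U -> hit
Q -> fault, frames [E, U, Q]
Z -> fault, frames [E, U, Q, Z]
U -> hit
Z -> hit
A -> fault, frames [E, Q, U, Z, A]
E -> hit
B -> fault, evict Q, frames [U, Z, A, E, B]
E -> hit
Z -> hit
E -> hit
G -> fault, evict U, frames [A, B, Z, E, G]
U -> fault, evict A, frames [B, Z, E, G, U]
A -> fault, evict B, frames [Z, E, G, U, A]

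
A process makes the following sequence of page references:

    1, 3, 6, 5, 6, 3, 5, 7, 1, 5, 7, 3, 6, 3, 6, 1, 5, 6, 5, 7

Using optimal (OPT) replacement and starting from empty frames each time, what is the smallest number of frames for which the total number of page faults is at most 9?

4

f=1: 20 faults
f=2: 13 faults
f=3: 10 faults
f=4: 7 faults
f=5: 5 faults
Smallest f with faults ≤ 9 is 4.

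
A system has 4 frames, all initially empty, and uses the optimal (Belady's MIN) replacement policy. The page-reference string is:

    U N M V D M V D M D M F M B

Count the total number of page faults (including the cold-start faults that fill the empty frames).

7

U -> miss, frames {U}
N -> miss, frames {U,N}
M -> miss, frames {U,N,M}
V -> miss, frames {U,N,M,V}
D -> miss, evict N, frames {U,M,V,D}
M -> hit
V -> hit
D -> hit
M -> hit
D -> hit
M -> hit
F -> miss, evict D, frames {U,M,V,F}
M -> hit
B -> miss, evict F, frames {U,M,V,B}
Page faults: 7.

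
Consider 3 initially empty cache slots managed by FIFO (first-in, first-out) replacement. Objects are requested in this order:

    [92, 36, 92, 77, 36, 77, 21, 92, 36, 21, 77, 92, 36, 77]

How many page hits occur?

7

92 → miss, frames (92)
36 → miss, frames (92 36)
92 → hit
77 → miss, frames (92 36 77)
36 → hit
77 → hit
21 → miss, evict 92, frames (36 77 21)
92 → miss, evict 36, frames (77 21 92)
36 → miss, evict 77, frames (21 92 36)
21 → hit
77 → miss, evict 21, frames (92 36 77)
92 → hit
36 → hit
77 → hit
Hits: 7.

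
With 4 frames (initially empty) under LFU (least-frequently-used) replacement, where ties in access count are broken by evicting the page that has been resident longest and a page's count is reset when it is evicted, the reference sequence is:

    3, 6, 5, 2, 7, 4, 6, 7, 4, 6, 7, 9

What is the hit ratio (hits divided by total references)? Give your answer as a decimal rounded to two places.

3 -> miss, frames (3)
6 -> miss, frames (3 6)
5 -> miss, frames (3 6 5)
2 -> miss, frames (3 6 5 2)
7 -> miss, evict 3, frames (6 5 2 7)
4 -> miss, evict 6, frames (5 2 7 4)
6 -> miss, evict 5, frames (2 7 4 6)
7 -> hit
4 -> hit
6 -> hit
7 -> hit
9 -> miss, evict 2, frames (7 4 6 9)
Hits: 4 of 12 references → 4/12 = 0.3333.

0.33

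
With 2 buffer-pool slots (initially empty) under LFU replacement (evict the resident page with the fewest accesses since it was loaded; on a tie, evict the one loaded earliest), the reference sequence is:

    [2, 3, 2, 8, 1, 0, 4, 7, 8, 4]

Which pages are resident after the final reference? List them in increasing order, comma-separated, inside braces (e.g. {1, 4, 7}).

{2, 4}

2: miss, frames [2]
3: miss, frames [2, 3]
2: hit
8: miss, evict 3, frames [2, 8]
1: miss, evict 8, frames [2, 1]
0: miss, evict 1, frames [2, 0]
4: miss, evict 0, frames [2, 4]
7: miss, evict 4, frames [2, 7]
8: miss, evict 7, frames [2, 8]
4: miss, evict 8, frames [2, 4]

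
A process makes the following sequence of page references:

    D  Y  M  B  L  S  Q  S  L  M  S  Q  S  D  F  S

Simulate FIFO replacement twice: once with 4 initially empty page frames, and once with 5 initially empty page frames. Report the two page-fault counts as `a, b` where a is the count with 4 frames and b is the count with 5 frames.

4 frames: F F F F F F F . . F . . . F F F → 11 faults.
5 frames: F F F F F F F . . . . . . F F . → 9 faults.
9 < 11: adding a frame reduced faults, as is typical.

11, 9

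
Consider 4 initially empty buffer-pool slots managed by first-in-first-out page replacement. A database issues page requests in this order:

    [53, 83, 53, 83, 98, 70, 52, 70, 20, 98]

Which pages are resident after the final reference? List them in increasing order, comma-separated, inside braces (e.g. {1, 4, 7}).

{20, 52, 70, 98}

53 -> fault, frames [53]
83 -> fault, frames [53, 83]
53 -> hit
83 -> hit
98 -> fault, frames [53, 83, 98]
70 -> fault, frames [53, 83, 98, 70]
52 -> fault, evict 53, frames [83, 98, 70, 52]
70 -> hit
20 -> fault, evict 83, frames [98, 70, 52, 20]
98 -> hit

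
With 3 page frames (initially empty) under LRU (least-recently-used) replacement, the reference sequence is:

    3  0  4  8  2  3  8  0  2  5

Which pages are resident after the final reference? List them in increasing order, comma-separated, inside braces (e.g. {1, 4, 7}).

{0, 2, 5}

3 → fault, frames [3]
0 → fault, frames [3, 0]
4 → fault, frames [3, 0, 4]
8 → fault, evict 3, frames [0, 4, 8]
2 → fault, evict 0, frames [4, 8, 2]
3 → fault, evict 4, frames [8, 2, 3]
8 → hit
0 → fault, evict 2, frames [3, 8, 0]
2 → fault, evict 3, frames [8, 0, 2]
5 → fault, evict 8, frames [0, 2, 5]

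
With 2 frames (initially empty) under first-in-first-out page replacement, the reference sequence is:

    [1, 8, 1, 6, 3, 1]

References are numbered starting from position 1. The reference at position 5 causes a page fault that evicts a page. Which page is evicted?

pos 1: 1 -> miss, frames {1}
pos 2: 8 -> miss, frames {1,8}
pos 3: 1 -> hit
pos 4: 6 -> miss, evict 1, frames {8,6}
pos 5: 3 -> miss, evict 8, frames {6,3}
At position 5, page 8 is evicted.

8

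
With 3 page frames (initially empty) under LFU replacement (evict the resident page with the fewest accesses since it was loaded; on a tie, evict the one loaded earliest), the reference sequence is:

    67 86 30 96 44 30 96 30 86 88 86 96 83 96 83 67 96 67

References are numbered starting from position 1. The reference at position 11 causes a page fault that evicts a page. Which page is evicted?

88

pos 1: 67 -> fault, frames [67]
pos 2: 86 -> fault, frames [67, 86]
pos 3: 30 -> fault, frames [67, 86, 30]
pos 4: 96 -> fault, evict 67, frames [86, 30, 96]
pos 5: 44 -> fault, evict 86, frames [30, 96, 44]
pos 6: 30 -> hit
pos 7: 96 -> hit
pos 8: 30 -> hit
pos 9: 86 -> fault, evict 44, frames [30, 96, 86]
pos 10: 88 -> fault, evict 86, frames [30, 96, 88]
pos 11: 86 -> fault, evict 88, frames [30, 96, 86]
At position 11, page 88 is evicted.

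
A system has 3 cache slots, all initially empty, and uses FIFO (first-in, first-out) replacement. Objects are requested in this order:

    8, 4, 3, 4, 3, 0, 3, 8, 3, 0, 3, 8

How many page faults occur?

5

8 → fault, frames {8}
4 → fault, frames {8,4}
3 → fault, frames {8,4,3}
4 → hit
3 → hit
0 → fault, evict 8, frames {4,3,0}
3 → hit
8 → fault, evict 4, frames {3,0,8}
3 → hit
0 → hit
3 → hit
8 → hit
Page faults: 5.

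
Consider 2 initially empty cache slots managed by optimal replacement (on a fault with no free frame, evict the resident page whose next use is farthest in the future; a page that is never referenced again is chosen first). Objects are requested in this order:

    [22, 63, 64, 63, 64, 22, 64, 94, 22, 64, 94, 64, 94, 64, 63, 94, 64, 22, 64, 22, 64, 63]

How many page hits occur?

12

22 → fault, frames (22)
63 → fault, frames (22 63)
64 → fault, evict 22, frames (63 64)
63 → hit
64 → hit
22 → fault, evict 63, frames (64 22)
64 → hit
94 → fault, evict 64, frames (22 94)
22 → hit
64 → fault, evict 22, frames (94 64)
94 → hit
64 → hit
94 → hit
64 → hit
63 → fault, evict 64, frames (94 63)
94 → hit
64 → fault, evict 94, frames (63 64)
22 → fault, evict 63, frames (64 22)
64 → hit
22 → hit
64 → hit
63 → fault, evict 22, frames (64 63)
Hits: 12.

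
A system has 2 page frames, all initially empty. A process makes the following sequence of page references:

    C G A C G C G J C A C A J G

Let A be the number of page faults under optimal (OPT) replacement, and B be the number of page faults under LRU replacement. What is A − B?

-2

Under OPT: F F F . F . . F . F . . F F → 8 faults.
Under LRU: F F F F F . . F F F . . F F → 10 faults.
A − B = 8 − 10 = -2.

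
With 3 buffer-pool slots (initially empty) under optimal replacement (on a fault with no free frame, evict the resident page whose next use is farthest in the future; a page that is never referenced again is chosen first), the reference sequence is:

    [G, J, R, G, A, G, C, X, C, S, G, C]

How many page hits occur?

G -> fault, frames (G)
J -> fault, frames (G J)
R -> fault, frames (G J R)
G -> hit
A -> fault, evict R, frames (G J A)
G -> hit
C -> fault, evict A, frames (G J C)
X -> fault, evict J, frames (G C X)
C -> hit
S -> fault, evict X, frames (G C S)
G -> hit
C -> hit
Hits: 5.

5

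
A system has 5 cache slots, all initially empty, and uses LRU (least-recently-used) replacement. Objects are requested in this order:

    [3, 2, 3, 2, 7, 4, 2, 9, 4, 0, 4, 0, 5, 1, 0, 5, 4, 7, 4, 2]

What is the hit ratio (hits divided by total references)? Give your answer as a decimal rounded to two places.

0.50

3: miss, frames [3]
2: miss, frames [3, 2]
3: hit
2: hit
7: miss, frames [3, 2, 7]
4: miss, frames [3, 2, 7, 4]
2: hit
9: miss, frames [3, 7, 4, 2, 9]
4: hit
0: miss, evict 3, frames [7, 2, 9, 4, 0]
4: hit
0: hit
5: miss, evict 7, frames [2, 9, 4, 0, 5]
1: miss, evict 2, frames [9, 4, 0, 5, 1]
0: hit
5: hit
4: hit
7: miss, evict 9, frames [1, 0, 5, 4, 7]
4: hit
2: miss, evict 1, frames [0, 5, 7, 4, 2]
Hits: 10 of 20 references → 10/20 = 0.5000.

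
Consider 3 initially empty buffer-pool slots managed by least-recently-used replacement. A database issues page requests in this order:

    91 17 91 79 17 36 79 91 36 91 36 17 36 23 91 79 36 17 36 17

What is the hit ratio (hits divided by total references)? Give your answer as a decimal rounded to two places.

91 -> fault, frames [91]
17 -> fault, frames [91, 17]
91 -> hit
79 -> fault, frames [17, 91, 79]
17 -> hit
36 -> fault, evict 91, frames [79, 17, 36]
79 -> hit
91 -> fault, evict 17, frames [36, 79, 91]
36 -> hit
91 -> hit
36 -> hit
17 -> fault, evict 79, frames [91, 36, 17]
36 -> hit
23 -> fault, evict 91, frames [17, 36, 23]
91 -> fault, evict 17, frames [36, 23, 91]
79 -> fault, evict 36, frames [23, 91, 79]
36 -> fault, evict 23, frames [91, 79, 36]
17 -> fault, evict 91, frames [79, 36, 17]
36 -> hit
17 -> hit
Hits: 9 of 20 references → 9/20 = 0.4500.

0.45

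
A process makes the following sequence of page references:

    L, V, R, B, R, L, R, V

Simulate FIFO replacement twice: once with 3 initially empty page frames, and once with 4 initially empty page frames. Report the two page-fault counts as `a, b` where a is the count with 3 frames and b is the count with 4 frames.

6, 4

3 frames: F F F F . F . F → 6 faults.
4 frames: F F F F . . . . → 4 faults.
4 < 6: adding a frame reduced faults, as is typical.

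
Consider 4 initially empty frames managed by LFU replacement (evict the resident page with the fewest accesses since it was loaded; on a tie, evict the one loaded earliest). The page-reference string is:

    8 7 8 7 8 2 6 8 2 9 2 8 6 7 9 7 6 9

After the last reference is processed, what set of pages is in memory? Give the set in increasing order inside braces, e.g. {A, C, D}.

{2, 7, 8, 9}

8 → fault, frames (8)
7 → fault, frames (8 7)
8 → hit
7 → hit
8 → hit
2 → fault, frames (8 7 2)
6 → fault, frames (8 7 2 6)
8 → hit
2 → hit
9 → fault, evict 6, frames (8 7 2 9)
2 → hit
8 → hit
6 → fault, evict 9, frames (8 7 2 6)
7 → hit
9 → fault, evict 6, frames (8 7 2 9)
7 → hit
6 → fault, evict 9, frames (8 7 2 6)
9 → fault, evict 6, frames (8 7 2 9)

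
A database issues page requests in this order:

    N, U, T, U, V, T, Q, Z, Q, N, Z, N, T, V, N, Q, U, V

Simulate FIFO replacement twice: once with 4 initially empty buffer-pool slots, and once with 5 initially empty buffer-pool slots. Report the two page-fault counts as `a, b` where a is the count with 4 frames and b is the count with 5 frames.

11, 8

4 frames: F F F . F . F F . F . . F F . F F . → 11 faults.
5 frames: F F F . F . F F . F . . . . . . F . → 8 faults.
8 < 11: adding a frame reduced faults, as is typical.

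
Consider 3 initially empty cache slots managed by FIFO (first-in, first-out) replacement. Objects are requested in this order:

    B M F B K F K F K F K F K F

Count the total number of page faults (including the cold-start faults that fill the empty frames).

4

B → fault, frames [B]
M → fault, frames [B, M]
F → fault, frames [B, M, F]
B → hit
K → fault, evict B, frames [M, F, K]
F → hit
K → hit
F → hit
K → hit
F → hit
K → hit
F → hit
K → hit
F → hit
Page faults: 4.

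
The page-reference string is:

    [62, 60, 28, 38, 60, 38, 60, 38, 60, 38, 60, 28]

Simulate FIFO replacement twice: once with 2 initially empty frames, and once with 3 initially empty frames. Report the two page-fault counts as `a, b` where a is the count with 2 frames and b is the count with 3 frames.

6, 4

2 frames: F F F F F . . . . . . F → 6 faults.
3 frames: F F F F . . . . . . . . → 4 faults.
4 < 6: adding a frame reduced faults, as is typical.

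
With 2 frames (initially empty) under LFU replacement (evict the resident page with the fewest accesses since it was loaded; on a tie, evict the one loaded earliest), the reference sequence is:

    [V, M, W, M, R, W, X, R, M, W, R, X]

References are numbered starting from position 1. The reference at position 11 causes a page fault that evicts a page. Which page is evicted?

W

pos 1: V: fault, frames {V}
pos 2: M: fault, frames {V,M}
pos 3: W: fault, evict V, frames {M,W}
pos 4: M: hit
pos 5: R: fault, evict W, frames {M,R}
pos 6: W: fault, evict R, frames {M,W}
pos 7: X: fault, evict W, frames {M,X}
pos 8: R: fault, evict X, frames {M,R}
pos 9: M: hit
pos 10: W: fault, evict R, frames {M,W}
pos 11: R: fault, evict W, frames {M,R}
At position 11, page W is evicted.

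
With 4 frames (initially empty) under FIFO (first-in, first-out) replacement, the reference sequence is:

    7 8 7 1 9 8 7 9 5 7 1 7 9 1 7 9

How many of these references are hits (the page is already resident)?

10

7: fault, frames {7}
8: fault, frames {7,8}
7: hit
1: fault, frames {7,8,1}
9: fault, frames {7,8,1,9}
8: hit
7: hit
9: hit
5: fault, evict 7, frames {8,1,9,5}
7: fault, evict 8, frames {1,9,5,7}
1: hit
7: hit
9: hit
1: hit
7: hit
9: hit
Hits: 10.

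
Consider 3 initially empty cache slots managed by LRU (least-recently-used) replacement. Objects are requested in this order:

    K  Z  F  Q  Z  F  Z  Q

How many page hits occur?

K -> miss, frames {K}
Z -> miss, frames {K,Z}
F -> miss, frames {K,Z,F}
Q -> miss, evict K, frames {Z,F,Q}
Z -> hit
F -> hit
Z -> hit
Q -> hit
Hits: 4.

4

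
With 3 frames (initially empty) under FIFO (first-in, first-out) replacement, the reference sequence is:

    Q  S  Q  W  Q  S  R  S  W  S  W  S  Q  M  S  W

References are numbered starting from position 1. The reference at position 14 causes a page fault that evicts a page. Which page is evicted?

W

pos 1: Q → fault, frames (Q)
pos 2: S → fault, frames (Q S)
pos 3: Q → hit
pos 4: W → fault, frames (Q S W)
pos 5: Q → hit
pos 6: S → hit
pos 7: R → fault, evict Q, frames (S W R)
pos 8: S → hit
pos 9: W → hit
pos 10: S → hit
pos 11: W → hit
pos 12: S → hit
pos 13: Q → fault, evict S, frames (W R Q)
pos 14: M → fault, evict W, frames (R Q M)
At position 14, page W is evicted.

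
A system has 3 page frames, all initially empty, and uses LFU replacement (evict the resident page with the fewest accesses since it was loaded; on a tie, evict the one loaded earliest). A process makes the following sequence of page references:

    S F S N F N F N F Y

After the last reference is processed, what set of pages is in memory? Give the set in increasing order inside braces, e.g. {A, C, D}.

S → miss, frames {S}
F → miss, frames {S,F}
S → hit
N → miss, frames {S,F,N}
F → hit
N → hit
F → hit
N → hit
F → hit
Y → miss, evict S, frames {F,N,Y}

{F, N, Y}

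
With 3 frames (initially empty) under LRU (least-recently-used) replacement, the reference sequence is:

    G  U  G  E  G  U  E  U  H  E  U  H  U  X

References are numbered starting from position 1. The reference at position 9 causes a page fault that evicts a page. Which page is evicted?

G

pos 1: G -> fault, frames (G)
pos 2: U -> fault, frames (G U)
pos 3: G -> hit
pos 4: E -> fault, frames (U G E)
pos 5: G -> hit
pos 6: U -> hit
pos 7: E -> hit
pos 8: U -> hit
pos 9: H -> fault, evict G, frames (E U H)
At position 9, page G is evicted.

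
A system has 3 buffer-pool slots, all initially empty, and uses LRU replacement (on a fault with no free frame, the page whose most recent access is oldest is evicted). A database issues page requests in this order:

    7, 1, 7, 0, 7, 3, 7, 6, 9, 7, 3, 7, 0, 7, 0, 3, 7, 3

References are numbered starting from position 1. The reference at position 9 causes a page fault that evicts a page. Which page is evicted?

pos 1: 7 -> miss, frames (7)
pos 2: 1 -> miss, frames (7 1)
pos 3: 7 -> hit
pos 4: 0 -> miss, frames (1 7 0)
pos 5: 7 -> hit
pos 6: 3 -> miss, evict 1, frames (0 7 3)
pos 7: 7 -> hit
pos 8: 6 -> miss, evict 0, frames (3 7 6)
pos 9: 9 -> miss, evict 3, frames (7 6 9)
At position 9, page 3 is evicted.

3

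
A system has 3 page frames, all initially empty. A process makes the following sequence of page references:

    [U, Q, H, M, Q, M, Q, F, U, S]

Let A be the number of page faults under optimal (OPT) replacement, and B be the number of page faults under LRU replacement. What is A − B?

-1

Under OPT: F F F F . . . F . F → 6 faults.
Under LRU: F F F F . . . F F F → 7 faults.
A − B = 6 − 7 = -1.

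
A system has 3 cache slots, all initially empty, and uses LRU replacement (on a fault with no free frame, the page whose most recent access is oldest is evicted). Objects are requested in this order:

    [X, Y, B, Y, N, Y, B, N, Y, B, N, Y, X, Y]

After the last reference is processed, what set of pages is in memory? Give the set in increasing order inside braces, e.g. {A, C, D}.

X → miss, frames [X]
Y → miss, frames [X, Y]
B → miss, frames [X, Y, B]
Y → hit
N → miss, evict X, frames [B, Y, N]
Y → hit
B → hit
N → hit
Y → hit
B → hit
N → hit
Y → hit
X → miss, evict B, frames [N, Y, X]
Y → hit

{N, X, Y}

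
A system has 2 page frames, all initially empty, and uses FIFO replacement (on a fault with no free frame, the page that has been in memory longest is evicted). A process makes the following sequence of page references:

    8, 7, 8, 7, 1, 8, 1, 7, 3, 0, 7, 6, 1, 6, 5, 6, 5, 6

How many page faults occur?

8: miss, frames {8}
7: miss, frames {8,7}
8: hit
7: hit
1: miss, evict 8, frames {7,1}
8: miss, evict 7, frames {1,8}
1: hit
7: miss, evict 1, frames {8,7}
3: miss, evict 8, frames {7,3}
0: miss, evict 7, frames {3,0}
7: miss, evict 3, frames {0,7}
6: miss, evict 0, frames {7,6}
1: miss, evict 7, frames {6,1}
6: hit
5: miss, evict 6, frames {1,5}
6: miss, evict 1, frames {5,6}
5: hit
6: hit
Page faults: 12.

12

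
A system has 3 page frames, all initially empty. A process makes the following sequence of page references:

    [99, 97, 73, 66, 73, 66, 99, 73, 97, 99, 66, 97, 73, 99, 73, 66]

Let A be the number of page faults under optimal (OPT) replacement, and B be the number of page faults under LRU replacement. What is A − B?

-4

Under OPT: F F F F . . . . F . . . F . . . → 6 faults.
Under LRU: F F F F . . F . F . F . F F . F → 10 faults.
A − B = 6 − 10 = -4.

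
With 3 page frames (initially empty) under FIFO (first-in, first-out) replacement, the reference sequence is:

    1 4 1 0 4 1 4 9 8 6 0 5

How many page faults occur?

8

1 → miss, frames [1]
4 → miss, frames [1, 4]
1 → hit
0 → miss, frames [1, 4, 0]
4 → hit
1 → hit
4 → hit
9 → miss, evict 1, frames [4, 0, 9]
8 → miss, evict 4, frames [0, 9, 8]
6 → miss, evict 0, frames [9, 8, 6]
0 → miss, evict 9, frames [8, 6, 0]
5 → miss, evict 8, frames [6, 0, 5]
Page faults: 8.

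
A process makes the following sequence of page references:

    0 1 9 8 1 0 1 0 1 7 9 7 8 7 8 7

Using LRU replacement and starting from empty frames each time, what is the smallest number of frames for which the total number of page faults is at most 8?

3

f=1: 16 faults
f=2: 9 faults
f=3: 8 faults
f=4: 7 faults
f=5: 5 faults
Smallest f with faults ≤ 8 is 3.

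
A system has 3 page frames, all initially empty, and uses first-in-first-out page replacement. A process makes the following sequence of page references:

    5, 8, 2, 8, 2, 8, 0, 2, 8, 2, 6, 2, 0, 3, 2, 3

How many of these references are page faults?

7

5 -> miss, frames {5}
8 -> miss, frames {5,8}
2 -> miss, frames {5,8,2}
8 -> hit
2 -> hit
8 -> hit
0 -> miss, evict 5, frames {8,2,0}
2 -> hit
8 -> hit
2 -> hit
6 -> miss, evict 8, frames {2,0,6}
2 -> hit
0 -> hit
3 -> miss, evict 2, frames {0,6,3}
2 -> miss, evict 0, frames {6,3,2}
3 -> hit
Page faults: 7.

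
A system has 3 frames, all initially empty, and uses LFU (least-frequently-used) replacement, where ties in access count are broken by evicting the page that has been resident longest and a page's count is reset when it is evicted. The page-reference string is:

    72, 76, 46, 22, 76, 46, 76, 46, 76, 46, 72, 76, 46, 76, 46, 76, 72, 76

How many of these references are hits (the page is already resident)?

13

72 → fault, frames [72]
76 → fault, frames [72, 76]
46 → fault, frames [72, 76, 46]
22 → fault, evict 72, frames [76, 46, 22]
76 → hit
46 → hit
76 → hit
46 → hit
76 → hit
46 → hit
72 → fault, evict 22, frames [76, 46, 72]
76 → hit
46 → hit
76 → hit
46 → hit
76 → hit
72 → hit
76 → hit
Hits: 13.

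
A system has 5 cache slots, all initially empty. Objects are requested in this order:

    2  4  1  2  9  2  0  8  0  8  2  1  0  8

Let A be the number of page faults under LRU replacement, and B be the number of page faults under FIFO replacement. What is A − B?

-1

Under LRU: F F F . F . F F . . . . . . → 6 faults.
Under FIFO: F F F . F . F F . . F . . . → 7 faults.
A − B = 6 − 7 = -1.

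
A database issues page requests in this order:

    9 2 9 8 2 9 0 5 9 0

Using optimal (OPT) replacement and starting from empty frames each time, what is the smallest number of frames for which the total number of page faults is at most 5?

f=1: 10 faults
f=2: 7 faults
f=3: 5 faults
f=4: 5 faults
f=5: 5 faults
Smallest f with faults ≤ 5 is 3.

3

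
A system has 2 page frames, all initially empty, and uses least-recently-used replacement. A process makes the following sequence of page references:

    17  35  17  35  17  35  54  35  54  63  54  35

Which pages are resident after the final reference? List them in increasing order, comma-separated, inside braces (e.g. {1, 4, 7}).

17 -> miss, frames (17)
35 -> miss, frames (17 35)
17 -> hit
35 -> hit
17 -> hit
35 -> hit
54 -> miss, evict 17, frames (35 54)
35 -> hit
54 -> hit
63 -> miss, evict 35, frames (54 63)
54 -> hit
35 -> miss, evict 63, frames (54 35)

{35, 54}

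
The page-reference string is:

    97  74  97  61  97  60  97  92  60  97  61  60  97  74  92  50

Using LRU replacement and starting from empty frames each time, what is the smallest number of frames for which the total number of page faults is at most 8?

f=1: 16 faults
f=2: 13 faults
f=3: 9 faults
f=4: 8 faults
f=5: 6 faults
f=6: 6 faults
Smallest f with faults ≤ 8 is 4.

4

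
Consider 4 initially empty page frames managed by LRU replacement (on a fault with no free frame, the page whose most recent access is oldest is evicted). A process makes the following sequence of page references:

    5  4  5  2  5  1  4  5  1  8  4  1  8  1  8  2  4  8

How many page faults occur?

5: fault, frames [5]
4: fault, frames [5, 4]
5: hit
2: fault, frames [4, 5, 2]
5: hit
1: fault, frames [4, 2, 5, 1]
4: hit
5: hit
1: hit
8: fault, evict 2, frames [4, 5, 1, 8]
4: hit
1: hit
8: hit
1: hit
8: hit
2: fault, evict 5, frames [4, 1, 8, 2]
4: hit
8: hit
Page faults: 6.

6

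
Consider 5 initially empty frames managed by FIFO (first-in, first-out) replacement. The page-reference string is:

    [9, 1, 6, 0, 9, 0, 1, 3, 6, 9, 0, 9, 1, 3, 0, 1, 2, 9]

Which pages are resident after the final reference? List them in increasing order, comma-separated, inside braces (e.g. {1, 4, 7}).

{0, 2, 3, 6, 9}

9 -> fault, frames (9)
1 -> fault, frames (9 1)
6 -> fault, frames (9 1 6)
0 -> fault, frames (9 1 6 0)
9 -> hit
0 -> hit
1 -> hit
3 -> fault, frames (9 1 6 0 3)
6 -> hit
9 -> hit
0 -> hit
9 -> hit
1 -> hit
3 -> hit
0 -> hit
1 -> hit
2 -> fault, evict 9, frames (1 6 0 3 2)
9 -> fault, evict 1, frames (6 0 3 2 9)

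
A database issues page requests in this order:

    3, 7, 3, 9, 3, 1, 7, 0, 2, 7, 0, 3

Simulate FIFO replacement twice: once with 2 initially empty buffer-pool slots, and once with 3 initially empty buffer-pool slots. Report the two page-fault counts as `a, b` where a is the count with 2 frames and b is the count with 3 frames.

2 frames: F F . F F F F F F F F F → 11 faults.
3 frames: F F . F . F . F F F . F → 8 faults.
8 < 11: adding a frame reduced faults, as is typical.

11, 8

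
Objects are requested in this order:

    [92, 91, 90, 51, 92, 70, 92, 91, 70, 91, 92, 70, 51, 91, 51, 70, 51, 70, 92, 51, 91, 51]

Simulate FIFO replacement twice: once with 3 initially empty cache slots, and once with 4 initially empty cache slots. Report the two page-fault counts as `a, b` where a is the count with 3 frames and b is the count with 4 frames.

3 frames: F F F F F F . F . . . . F . . . . . F . . . → 9 faults.
4 frames: F F F F . F F F . . . . . . . . . . . . . . → 7 faults.
7 < 9: adding a frame reduced faults, as is typical.

9, 7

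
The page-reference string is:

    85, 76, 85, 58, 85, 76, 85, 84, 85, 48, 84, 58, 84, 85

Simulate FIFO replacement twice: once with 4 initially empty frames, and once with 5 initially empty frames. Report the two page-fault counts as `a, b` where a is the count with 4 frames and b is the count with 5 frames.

4 frames: F F . F . . . F . F . . . F → 6 faults.
5 frames: F F . F . . . F . F . . . . → 5 faults.
5 < 6: adding a frame reduced faults, as is typical.

6, 5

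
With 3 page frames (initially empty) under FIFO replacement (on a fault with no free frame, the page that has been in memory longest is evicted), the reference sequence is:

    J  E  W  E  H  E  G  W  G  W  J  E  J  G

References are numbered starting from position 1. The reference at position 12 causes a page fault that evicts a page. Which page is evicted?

H

pos 1: J → miss, frames {J}
pos 2: E → miss, frames {J,E}
pos 3: W → miss, frames {J,E,W}
pos 4: E → hit
pos 5: H → miss, evict J, frames {E,W,H}
pos 6: E → hit
pos 7: G → miss, evict E, frames {W,H,G}
pos 8: W → hit
pos 9: G → hit
pos 10: W → hit
pos 11: J → miss, evict W, frames {H,G,J}
pos 12: E → miss, evict H, frames {G,J,E}
At position 12, page H is evicted.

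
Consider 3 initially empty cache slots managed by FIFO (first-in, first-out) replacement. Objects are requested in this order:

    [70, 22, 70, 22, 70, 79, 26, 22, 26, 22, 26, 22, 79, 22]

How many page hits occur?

70 -> miss, frames [70]
22 -> miss, frames [70, 22]
70 -> hit
22 -> hit
70 -> hit
79 -> miss, frames [70, 22, 79]
26 -> miss, evict 70, frames [22, 79, 26]
22 -> hit
26 -> hit
22 -> hit
26 -> hit
22 -> hit
79 -> hit
22 -> hit
Hits: 10.

10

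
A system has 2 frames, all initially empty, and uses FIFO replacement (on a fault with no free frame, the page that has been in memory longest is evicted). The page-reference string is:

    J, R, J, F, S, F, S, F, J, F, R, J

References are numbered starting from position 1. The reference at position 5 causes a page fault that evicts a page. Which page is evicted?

R

pos 1: J -> fault, frames [J]
pos 2: R -> fault, frames [J, R]
pos 3: J -> hit
pos 4: F -> fault, evict J, frames [R, F]
pos 5: S -> fault, evict R, frames [F, S]
At position 5, page R is evicted.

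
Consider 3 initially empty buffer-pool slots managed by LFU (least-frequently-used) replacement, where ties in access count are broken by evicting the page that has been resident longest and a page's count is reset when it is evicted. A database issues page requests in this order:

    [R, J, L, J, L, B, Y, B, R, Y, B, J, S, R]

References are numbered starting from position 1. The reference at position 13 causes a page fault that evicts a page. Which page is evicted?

B

pos 1: R: fault, frames {R}
pos 2: J: fault, frames {R,J}
pos 3: L: fault, frames {R,J,L}
pos 4: J: hit
pos 5: L: hit
pos 6: B: fault, evict R, frames {J,L,B}
pos 7: Y: fault, evict B, frames {J,L,Y}
pos 8: B: fault, evict Y, frames {J,L,B}
pos 9: R: fault, evict B, frames {J,L,R}
pos 10: Y: fault, evict R, frames {J,L,Y}
pos 11: B: fault, evict Y, frames {J,L,B}
pos 12: J: hit
pos 13: S: fault, evict B, frames {J,L,S}
At position 13, page B is evicted.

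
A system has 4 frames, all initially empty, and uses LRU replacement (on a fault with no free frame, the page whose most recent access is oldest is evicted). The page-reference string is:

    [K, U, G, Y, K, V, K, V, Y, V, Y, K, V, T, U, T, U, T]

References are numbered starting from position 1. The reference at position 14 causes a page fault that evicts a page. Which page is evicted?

G

pos 1: K -> miss, frames {K}
pos 2: U -> miss, frames {K,U}
pos 3: G -> miss, frames {K,U,G}
pos 4: Y -> miss, frames {K,U,G,Y}
pos 5: K -> hit
pos 6: V -> miss, evict U, frames {G,Y,K,V}
pos 7: K -> hit
pos 8: V -> hit
pos 9: Y -> hit
pos 10: V -> hit
pos 11: Y -> hit
pos 12: K -> hit
pos 13: V -> hit
pos 14: T -> miss, evict G, frames {Y,K,V,T}
At position 14, page G is evicted.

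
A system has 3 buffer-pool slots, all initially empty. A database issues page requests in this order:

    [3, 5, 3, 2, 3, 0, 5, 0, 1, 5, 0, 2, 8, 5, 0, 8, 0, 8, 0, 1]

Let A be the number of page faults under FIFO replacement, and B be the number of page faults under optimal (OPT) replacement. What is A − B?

2

Under FIFO: F F . F . F . . F F . F F . F . . . . F → 10 faults.
Under OPT: F F . F . F . . F . . F F . . . . . . F → 8 faults.
A − B = 10 − 8 = 2.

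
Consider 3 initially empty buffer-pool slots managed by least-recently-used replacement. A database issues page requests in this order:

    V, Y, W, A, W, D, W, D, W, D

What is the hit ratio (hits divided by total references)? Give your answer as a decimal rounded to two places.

0.50

V -> miss, frames {V}
Y -> miss, frames {V,Y}
W -> miss, frames {V,Y,W}
A -> miss, evict V, frames {Y,W,A}
W -> hit
D -> miss, evict Y, frames {A,W,D}
W -> hit
D -> hit
W -> hit
D -> hit
Hits: 5 of 10 references → 5/10 = 0.5000.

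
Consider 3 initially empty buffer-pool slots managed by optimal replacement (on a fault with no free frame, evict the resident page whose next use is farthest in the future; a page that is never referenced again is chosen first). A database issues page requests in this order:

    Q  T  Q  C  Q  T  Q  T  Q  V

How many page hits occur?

Q: fault, frames [Q]
T: fault, frames [Q, T]
Q: hit
C: fault, frames [Q, T, C]
Q: hit
T: hit
Q: hit
T: hit
Q: hit
V: fault, evict C, frames [Q, T, V]
Hits: 6.

6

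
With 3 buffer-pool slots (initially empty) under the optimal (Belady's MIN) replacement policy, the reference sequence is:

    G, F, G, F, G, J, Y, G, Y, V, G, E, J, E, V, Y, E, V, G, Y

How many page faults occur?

G: miss, frames [G]
F: miss, frames [G, F]
G: hit
F: hit
G: hit
J: miss, frames [G, F, J]
Y: miss, evict F, frames [G, J, Y]
G: hit
Y: hit
V: miss, evict Y, frames [G, J, V]
G: hit
E: miss, evict G, frames [J, V, E]
J: hit
E: hit
V: hit
Y: miss, evict J, frames [V, E, Y]
E: hit
V: hit
G: miss, evict E, frames [V, Y, G]
Y: hit
Page faults: 8.

8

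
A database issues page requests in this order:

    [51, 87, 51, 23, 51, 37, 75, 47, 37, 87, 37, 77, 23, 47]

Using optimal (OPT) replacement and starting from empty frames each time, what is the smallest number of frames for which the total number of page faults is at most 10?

2

f=1: 14 faults
f=2: 10 faults
f=3: 8 faults
f=4: 7 faults
f=5: 7 faults
f=6: 7 faults
f=7: 7 faults
Smallest f with faults ≤ 10 is 2.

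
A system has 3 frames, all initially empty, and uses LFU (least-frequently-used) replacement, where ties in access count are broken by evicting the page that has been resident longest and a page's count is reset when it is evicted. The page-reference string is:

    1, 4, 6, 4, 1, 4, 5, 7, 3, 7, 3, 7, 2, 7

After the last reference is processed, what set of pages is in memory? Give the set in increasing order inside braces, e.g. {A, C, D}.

{1, 4, 7}

1 → fault, frames (1)
4 → fault, frames (1 4)
6 → fault, frames (1 4 6)
4 → hit
1 → hit
4 → hit
5 → fault, evict 6, frames (1 4 5)
7 → fault, evict 5, frames (1 4 7)
3 → fault, evict 7, frames (1 4 3)
7 → fault, evict 3, frames (1 4 7)
3 → fault, evict 7, frames (1 4 3)
7 → fault, evict 3, frames (1 4 7)
2 → fault, evict 7, frames (1 4 2)
7 → fault, evict 2, frames (1 4 7)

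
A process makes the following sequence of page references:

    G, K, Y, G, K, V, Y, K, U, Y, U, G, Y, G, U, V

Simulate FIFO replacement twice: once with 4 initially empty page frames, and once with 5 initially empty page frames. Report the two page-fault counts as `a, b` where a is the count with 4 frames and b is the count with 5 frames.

6, 5

4 frames: F F F . . F . . F . . F . . . . → 6 faults.
5 frames: F F F . . F . . F . . . . . . . → 5 faults.
5 < 6: adding a frame reduced faults, as is typical.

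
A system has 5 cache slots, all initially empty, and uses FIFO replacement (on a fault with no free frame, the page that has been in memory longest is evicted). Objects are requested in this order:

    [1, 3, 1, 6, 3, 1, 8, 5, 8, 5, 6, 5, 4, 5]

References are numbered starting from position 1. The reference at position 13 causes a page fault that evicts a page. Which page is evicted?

1

pos 1: 1 → fault, frames [1]
pos 2: 3 → fault, frames [1, 3]
pos 3: 1 → hit
pos 4: 6 → fault, frames [1, 3, 6]
pos 5: 3 → hit
pos 6: 1 → hit
pos 7: 8 → fault, frames [1, 3, 6, 8]
pos 8: 5 → fault, frames [1, 3, 6, 8, 5]
pos 9: 8 → hit
pos 10: 5 → hit
pos 11: 6 → hit
pos 12: 5 → hit
pos 13: 4 → fault, evict 1, frames [3, 6, 8, 5, 4]
At position 13, page 1 is evicted.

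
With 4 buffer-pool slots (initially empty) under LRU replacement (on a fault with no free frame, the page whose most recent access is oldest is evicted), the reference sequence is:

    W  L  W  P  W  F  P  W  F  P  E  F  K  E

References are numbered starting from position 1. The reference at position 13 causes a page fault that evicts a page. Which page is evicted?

W

pos 1: W -> miss, frames [W]
pos 2: L -> miss, frames [W, L]
pos 3: W -> hit
pos 4: P -> miss, frames [L, W, P]
pos 5: W -> hit
pos 6: F -> miss, frames [L, P, W, F]
pos 7: P -> hit
pos 8: W -> hit
pos 9: F -> hit
pos 10: P -> hit
pos 11: E -> miss, evict L, frames [W, F, P, E]
pos 12: F -> hit
pos 13: K -> miss, evict W, frames [P, E, F, K]
At position 13, page W is evicted.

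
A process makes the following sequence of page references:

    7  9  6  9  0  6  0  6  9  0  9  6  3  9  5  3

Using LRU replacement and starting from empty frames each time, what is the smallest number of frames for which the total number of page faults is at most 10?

3

f=1: 16 faults
f=2: 12 faults
f=3: 6 faults
f=4: 6 faults
f=5: 6 faults
f=6: 6 faults
Smallest f with faults ≤ 10 is 3.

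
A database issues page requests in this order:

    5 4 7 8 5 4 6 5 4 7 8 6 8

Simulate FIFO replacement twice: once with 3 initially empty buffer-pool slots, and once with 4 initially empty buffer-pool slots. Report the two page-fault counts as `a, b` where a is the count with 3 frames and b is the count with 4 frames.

9, 10

3 frames: F F F F F F F . . F F . . → 9 faults.
4 frames: F F F F . . F F F F F F . → 10 faults.
10 > 9: adding a frame increased faults — Belady's anomaly.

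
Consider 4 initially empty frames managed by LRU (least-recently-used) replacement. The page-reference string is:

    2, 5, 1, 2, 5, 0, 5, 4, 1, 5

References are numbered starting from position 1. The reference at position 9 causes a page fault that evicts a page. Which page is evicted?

pos 1: 2: fault, frames [2]
pos 2: 5: fault, frames [2, 5]
pos 3: 1: fault, frames [2, 5, 1]
pos 4: 2: hit
pos 5: 5: hit
pos 6: 0: fault, frames [1, 2, 5, 0]
pos 7: 5: hit
pos 8: 4: fault, evict 1, frames [2, 0, 5, 4]
pos 9: 1: fault, evict 2, frames [0, 5, 4, 1]
At position 9, page 2 is evicted.

2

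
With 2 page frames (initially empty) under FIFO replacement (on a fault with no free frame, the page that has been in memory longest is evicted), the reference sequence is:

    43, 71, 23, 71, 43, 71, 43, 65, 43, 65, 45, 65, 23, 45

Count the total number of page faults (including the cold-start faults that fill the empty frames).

43 -> fault, frames {43}
71 -> fault, frames {43,71}
23 -> fault, evict 43, frames {71,23}
71 -> hit
43 -> fault, evict 71, frames {23,43}
71 -> fault, evict 23, frames {43,71}
43 -> hit
65 -> fault, evict 43, frames {71,65}
43 -> fault, evict 71, frames {65,43}
65 -> hit
45 -> fault, evict 65, frames {43,45}
65 -> fault, evict 43, frames {45,65}
23 -> fault, evict 45, frames {65,23}
45 -> fault, evict 65, frames {23,45}
Page faults: 11.

11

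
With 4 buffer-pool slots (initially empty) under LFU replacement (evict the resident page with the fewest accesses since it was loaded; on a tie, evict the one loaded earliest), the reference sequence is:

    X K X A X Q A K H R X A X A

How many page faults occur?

6

X: fault, frames {X}
K: fault, frames {X,K}
X: hit
A: fault, frames {X,K,A}
X: hit
Q: fault, frames {X,K,A,Q}
A: hit
K: hit
H: fault, evict Q, frames {X,K,A,H}
R: fault, evict H, frames {X,K,A,R}
X: hit
A: hit
X: hit
A: hit
Page faults: 6.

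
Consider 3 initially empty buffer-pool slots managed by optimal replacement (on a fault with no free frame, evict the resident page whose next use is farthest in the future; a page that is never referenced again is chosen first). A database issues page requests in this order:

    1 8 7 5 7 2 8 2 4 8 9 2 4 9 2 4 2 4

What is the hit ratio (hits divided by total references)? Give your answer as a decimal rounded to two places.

0.61

1: miss, frames {1}
8: miss, frames {1,8}
7: miss, frames {1,8,7}
5: miss, evict 1, frames {8,7,5}
7: hit
2: miss, evict 5, frames {8,7,2}
8: hit
2: hit
4: miss, evict 7, frames {8,2,4}
8: hit
9: miss, evict 8, frames {2,4,9}
2: hit
4: hit
9: hit
2: hit
4: hit
2: hit
4: hit
Hits: 11 of 18 references → 11/18 = 0.6111.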